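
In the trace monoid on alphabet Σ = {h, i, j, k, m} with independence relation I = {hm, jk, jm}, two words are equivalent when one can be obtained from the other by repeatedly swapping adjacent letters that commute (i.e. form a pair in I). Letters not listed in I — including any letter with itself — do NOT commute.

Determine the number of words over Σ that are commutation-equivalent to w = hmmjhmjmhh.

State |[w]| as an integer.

210

piece 0:h — minimal
piece 1:m — minimal
piece 2:m rests on {1:m}
piece 3:j rests on {0:h}
piece 4:h rests on {3:j}
piece 5:m rests on {2:m}
piece 6:j rests on {4:h}
piece 7:m rests on {5:m}
piece 8:h rests on {6:j}
piece 9:h rests on {8:h}
minimal pieces: {0:h, 1:m}
ways to finish when only these pieces remain (= sum over removing one remaining piece with nothing left below it):
  1 left: {7}→1  {9}→1
  2 left: {5,7}→1  {7,9}→2  {8,9}→1
  3 left: {2,5,7}→1  {5,7,9}→3  {6,8,9}→1  {7,8,9}→3
  4 left: {1,2,5,7}→1  {2,5,7,9}→4  {4,6,8,9}→1  {5,7,8,9}→6  {6,7,8,9}→4
  5 left: {1,2,5,7,9}→5  {2,5,7,8,9}→10  {3,4,6,8,9}→1  {4,6,7,8,9}→5  {5,6,7,8,9}→10
  6 left: {0,3,4,6,8,9}→1  {1,2,5,7,8,9}→15  {2,5,6,7,8,9}→20  {3,4,6,7,8,9}→6  {4,5,6,7,8,9}→15
  7 left: {0,3,4,6,7,8,9}→7  {1,2,5,6,7,8,9}→35  {2,4,5,6,7,8,9}→35  {3,4,5,6,7,8,9}→21
  8 left: {0,3,4,5,6,7,8,9}→28  {1,2,4,5,6,7,8,9}→70  {2,3,4,5,6,7,8,9}→56
  placing 0:h first → 126 extensions
  placing 1:m first → 84 extensions
total linear extensions = 210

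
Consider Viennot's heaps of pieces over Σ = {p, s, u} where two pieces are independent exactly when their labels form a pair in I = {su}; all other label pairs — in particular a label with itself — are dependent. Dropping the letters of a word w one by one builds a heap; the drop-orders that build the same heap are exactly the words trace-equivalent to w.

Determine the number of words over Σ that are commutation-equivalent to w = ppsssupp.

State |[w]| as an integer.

4

piece 0:p — minimal
piece 1:p rests on {0:p}
piece 2:s rests on {1:p}
piece 3:s rests on {2:s}
piece 4:s rests on {3:s}
piece 5:u rests on {1:p}
piece 6:p rests on {4:s, 5:u}
piece 7:p rests on {6:p}
minimal pieces: {0:p}
ways to finish when only these pieces remain (= sum over removing one remaining piece with nothing left below it):
  1 left: {7}→1
  2 left: {6,7}→1
  3 left: {4,6,7}→1  {5,6,7}→1
  4 left: {3,4,6,7}→1  {4,5,6,7}→2
  5 left: {2,3,4,6,7}→1  {3,4,5,6,7}→3
  6 left: {2,3,4,5,6,7}→4
  placing 0:p first → 4 extensions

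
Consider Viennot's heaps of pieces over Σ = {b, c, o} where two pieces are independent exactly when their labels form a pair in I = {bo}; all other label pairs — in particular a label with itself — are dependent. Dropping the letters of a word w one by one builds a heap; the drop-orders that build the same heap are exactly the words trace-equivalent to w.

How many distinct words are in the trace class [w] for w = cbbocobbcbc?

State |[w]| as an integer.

9

0(c) covers ∅
1(b) covers 0:c
2(b) covers 1:b
3(o) covers 0:c
4(c) covers 2:b, 3:o
5(o) covers 4:c
6(b) covers 4:c
7(b) covers 6:b
8(c) covers 5:o, 7:b
9(b) covers 8:c
10(c) covers 9:b
floor of heap: 0:c
completions by unplaced set U, small U first (add the entries for U minus each lowest piece of U):
  |U|=1: {10}:1
  |U|=2: {9,10}:1
  |U|=3: {8,9,10}:1
  |U|=4: {5,8,9,10}:1  {7,8,9,10}:1
  |U|=5: {5,7,8,9,10}:2  {6,7,8,9,10}:1
  |U|=6: {5,6,7,8,9,10}:3
  |U|=7: {4,5,6,7,8,9,10}:3
  |U|=8: {2,4,5,6,7,8,9,10}:3  {3,4,5,6,7,8,9,10}:3
  |U|=9: {1,2,4,5,6,7,8,9,10}:3  {2,3,4,5,6,7,8,9,10}:6
  start at 0(c): 9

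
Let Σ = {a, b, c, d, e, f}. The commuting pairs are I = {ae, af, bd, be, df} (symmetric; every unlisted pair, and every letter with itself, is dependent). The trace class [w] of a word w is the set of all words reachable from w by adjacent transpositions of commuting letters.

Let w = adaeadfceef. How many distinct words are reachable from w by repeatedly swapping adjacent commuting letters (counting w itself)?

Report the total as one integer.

9

piece 0:a — minimal
piece 1:d rests on {0:a}
piece 2:a rests on {1:d}
piece 3:e rests on {1:d}
piece 4:a rests on {2:a}
piece 5:d rests on {3:e, 4:a}
piece 6:f rests on {3:e}
piece 7:c rests on {5:d, 6:f}
piece 8:e rests on {7:c}
piece 9:e rests on {8:e}
piece 10:f rests on {9:e}
minimal pieces: {0:a}
ways to finish when only these pieces remain (= sum over removing one remaining piece with nothing left below it):
  1 left: {10}→1
  2 left: {9,10}→1
  3 left: {8,9,10}→1
  4 left: {7,8,9,10}→1
  5 left: {5,7,8,9,10}→1  {6,7,8,9,10}→1
  6 left: {4,5,7,8,9,10}→1  {5,6,7,8,9,10}→2
  7 left: {2,4,5,7,8,9,10}→1  {3,5,6,7,8,9,10}→2  {4,5,6,7,8,9,10}→3
  8 left: {2,4,5,6,7,8,9,10}→4  {3,4,5,6,7,8,9,10}→5
  9 left: {2,3,4,5,6,7,8,9,10}→9
  placing 0:a first → 9 extensions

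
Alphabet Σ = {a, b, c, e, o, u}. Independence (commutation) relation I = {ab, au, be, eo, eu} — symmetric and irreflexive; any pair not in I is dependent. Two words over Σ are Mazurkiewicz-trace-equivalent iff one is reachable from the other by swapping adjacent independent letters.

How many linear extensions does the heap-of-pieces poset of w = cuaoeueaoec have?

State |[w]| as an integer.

#0=c has no predecessor
#1=u depends on [0:c]
#2=a depends on [0:c]
#3=o depends on [1:u, 2:a]
#4=e depends on [2:a]
#5=u depends on [3:o]
#6=e depends on [4:e]
#7=a depends on [3:o, 6:e]
#8=o depends on [5:u, 7:a]
#9=e depends on [7:a]
#10=c depends on [8:o, 9:e]
sources: [0:c]
N(rest) = Σ N(rest − s) over sources s of rest; N(one piece) = 1:
  size 1 → [10]=1
  size 2 → [8,10]=1  [9,10]=1
  size 3 → [5,8,10]=1  [8,9,10]=2
  size 4 → [5,8,9,10]=3  [7,8,9,10]=2
  size 5 → [5,7,8,9,10]=5  [6,7,8,9,10]=2
  size 6 → [3,5,7,8,9,10]=5  [4,6,7,8,9,10]=2  [5,6,7,8,9,10]=7
  size 7 → [1,3,5,7,8,9,10]=5  [3,5,6,7,8,9,10]=12  [4,5,6,7,8,9,10]=9
  size 8 → [1,3,5,6,7,8,9,10]=17  [3,4,5,6,7,8,9,10]=21
  size 9 → [1,3,4,5,6,7,8,9,10]=38  [2,3,4,5,6,7,8,9,10]=21
  first=0(c) contributes 59

59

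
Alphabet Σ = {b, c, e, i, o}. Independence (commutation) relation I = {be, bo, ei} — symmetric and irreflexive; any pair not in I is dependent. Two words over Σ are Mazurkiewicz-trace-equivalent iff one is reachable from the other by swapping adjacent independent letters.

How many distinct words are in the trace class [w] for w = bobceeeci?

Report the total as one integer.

piece 0:b — minimal
piece 1:o — minimal
piece 2:b rests on {0:b}
piece 3:c rests on {1:o, 2:b}
piece 4:e rests on {3:c}
piece 5:e rests on {4:e}
piece 6:e rests on {5:e}
piece 7:c rests on {6:e}
piece 8:i rests on {7:c}
minimal pieces: {0:b, 1:o}
ways to finish when only these pieces remain (= sum over removing one remaining piece with nothing left below it):
  1 left: {8}→1
  2 left: {7,8}→1
  3 left: {6,7,8}→1
  4 left: {5,6,7,8}→1
  5 left: {4,5,6,7,8}→1
  6 left: {3,4,5,6,7,8}→1
  7 left: {1,3,4,5,6,7,8}→1  {2,3,4,5,6,7,8}→1
  placing 0:b first → 2 extensions
  placing 1:o first → 1 extensions
total linear extensions = 3

3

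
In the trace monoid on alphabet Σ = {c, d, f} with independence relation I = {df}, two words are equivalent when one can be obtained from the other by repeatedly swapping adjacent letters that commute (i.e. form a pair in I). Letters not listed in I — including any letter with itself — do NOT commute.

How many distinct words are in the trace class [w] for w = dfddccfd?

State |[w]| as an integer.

0(d) covers ∅
1(f) covers ∅
2(d) covers 0:d
3(d) covers 2:d
4(c) covers 1:f, 3:d
5(c) covers 4:c
6(f) covers 5:c
7(d) covers 5:c
floor of heap: 0:d, 1:f
completions by unplaced set U, small U first (add the entries for U minus each lowest piece of U):
  |U|=1: {6}:1  {7}:1
  |U|=2: {6,7}:2
  |U|=3: {5,6,7}:2
  |U|=4: {4,5,6,7}:2
  |U|=5: {1,4,5,6,7}:2  {3,4,5,6,7}:2
  |U|=6: {1,3,4,5,6,7}:4  {2,3,4,5,6,7}:2
  start at 0(d): 6
  start at 1(f): 2
sum over floor = 8

8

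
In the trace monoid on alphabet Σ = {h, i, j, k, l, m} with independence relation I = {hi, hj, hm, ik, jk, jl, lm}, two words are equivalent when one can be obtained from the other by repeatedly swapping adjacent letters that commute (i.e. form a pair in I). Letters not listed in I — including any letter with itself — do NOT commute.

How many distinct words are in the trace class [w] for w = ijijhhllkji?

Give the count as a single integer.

#0=i has no predecessor
#1=j depends on [0:i]
#2=i depends on [1:j]
#3=j depends on [2:i]
#4=h has no predecessor
#5=h depends on [4:h]
#6=l depends on [2:i, 5:h]
#7=l depends on [6:l]
#8=k depends on [7:l]
#9=j depends on [3:j]
#10=i depends on [7:l, 9:j]
sources: [0:i, 4:h]
N(rest) = Σ N(rest − s) over sources s of rest; N(one piece) = 1:
  size 1 → [8]=1  [10]=1
  size 2 → [8,10]=2  [9,10]=1
  size 3 → [3,9,10]=1  [7,8,10]=2  [8,9,10]=3
  size 4 → [3,8,9,10]=4  [6,7,8,10]=2  [7,8,9,10]=5
  size 5 → [3,7,8,9,10]=9  [5,6,7,8,10]=2  [6,7,8,9,10]=7
  size 6 → [3,6,7,8,9,10]=16  [4,5,6,7,8,10]=2  [5,6,7,8,9,10]=9
  size 7 → [2,3,6,7,8,9,10]=16  [3,5,6,7,8,9,10]=25  [4,5,6,7,8,9,10]=11
  size 8 → [1,2,3,6,7,8,9,10]=16  [2,3,5,6,7,8,9,10]=41  [3,4,5,6,7,8,9,10]=36
  size 9 → [0,1,2,3,6,7,8,9,10]=16  [1,2,3,5,6,7,8,9,10]=57  [2,3,4,5,6,7,8,9,10]=77
  first=0(i) contributes 134
  first=4(h) contributes 73
|[w]| = 207

207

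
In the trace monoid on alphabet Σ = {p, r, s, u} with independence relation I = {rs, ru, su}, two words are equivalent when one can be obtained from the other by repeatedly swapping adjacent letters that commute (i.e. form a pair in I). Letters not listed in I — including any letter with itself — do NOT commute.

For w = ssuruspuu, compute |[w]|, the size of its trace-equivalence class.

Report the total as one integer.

60

#0=s has no predecessor
#1=s depends on [0:s]
#2=u has no predecessor
#3=r has no predecessor
#4=u depends on [2:u]
#5=s depends on [1:s]
#6=p depends on [3:r, 4:u, 5:s]
#7=u depends on [6:p]
#8=u depends on [7:u]
sources: [0:s, 2:u, 3:r]
N(rest) = Σ N(rest − s) over sources s of rest; N(one piece) = 1:
  size 1 → [8]=1
  size 2 → [7,8]=1
  size 3 → [6,7,8]=1
  size 4 → [3,6,7,8]=1  [4,6,7,8]=1  [5,6,7,8]=1
  size 5 → [1,5,6,7,8]=1  [2,4,6,7,8]=1  [3,4,6,7,8]=2  [3,5,6,7,8]=2  [4,5,6,7,8]=2
  size 6 → [0,1,5,6,7,8]=1  [1,3,5,6,7,8]=3  [1,4,5,6,7,8]=3  [2,3,4,6,7,8]=3  [2,4,5,6,7,8]=3  [3,4,5,6,7,8]=6
  size 7 → [0,1,3,5,6,7,8]=4  [0,1,4,5,6,7,8]=4  [1,2,4,5,6,7,8]=6  [1,3,4,5,6,7,8]=12  [2,3,4,5,6,7,8]=12
  first=0(s) contributes 30
  first=2(u) contributes 20
  first=3(r) contributes 10
|[w]| = 60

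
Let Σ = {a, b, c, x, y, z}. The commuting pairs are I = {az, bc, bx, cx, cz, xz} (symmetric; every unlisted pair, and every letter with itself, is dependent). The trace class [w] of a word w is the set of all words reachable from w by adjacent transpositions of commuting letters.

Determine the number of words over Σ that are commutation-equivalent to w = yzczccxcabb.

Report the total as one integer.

#0=y has no predecessor
#1=z depends on [0:y]
#2=c depends on [0:y]
#3=z depends on [1:z]
#4=c depends on [2:c]
#5=c depends on [4:c]
#6=x depends on [0:y]
#7=c depends on [5:c]
#8=a depends on [6:x, 7:c]
#9=b depends on [3:z, 8:a]
#10=b depends on [9:b]
sources: [0:y]
N(rest) = Σ N(rest − s) over sources s of rest; N(one piece) = 1:
  size 1 → [10]=1
  size 2 → [9,10]=1
  size 3 → [3,9,10]=1  [8,9,10]=1
  size 4 → [1,3,9,10]=1  [3,8,9,10]=2  [6,8,9,10]=1  [7,8,9,10]=1
  size 5 → [1,3,8,9,10]=3  [3,6,8,9,10]=3  [3,7,8,9,10]=3  [5,7,8,9,10]=1  [6,7,8,9,10]=2
  size 6 → [1,3,6,8,9,10]=6  [1,3,7,8,9,10]=6  [3,5,7,8,9,10]=4  [3,6,7,8,9,10]=8  [4,5,7,8,9,10]=1  [5,6,7,8,9,10]=3
  size 7 → [1,3,5,7,8,9,10]=10  [1,3,6,7,8,9,10]=20  [2,4,5,7,8,9,10]=1  [3,4,5,7,8,9,10]=5  [3,5,6,7,8,9,10]=15  [4,5,6,7,8,9,10]=4
  size 8 → [1,3,4,5,7,8,9,10]=15  [1,3,5,6,7,8,9,10]=45  [2,3,4,5,7,8,9,10]=6  [2,4,5,6,7,8,9,10]=5  [3,4,5,6,7,8,9,10]=24
  size 9 → [1,2,3,4,5,7,8,9,10]=21  [1,3,4,5,6,7,8,9,10]=84  [2,3,4,5,6,7,8,9,10]=35
  first=0(y) contributes 140

140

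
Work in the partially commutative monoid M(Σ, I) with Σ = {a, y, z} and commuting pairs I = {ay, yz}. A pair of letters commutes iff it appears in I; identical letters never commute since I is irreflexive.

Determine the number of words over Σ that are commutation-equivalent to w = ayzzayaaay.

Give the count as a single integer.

piece 0:a — minimal
piece 1:y — minimal
piece 2:z rests on {0:a}
piece 3:z rests on {2:z}
piece 4:a rests on {3:z}
piece 5:y rests on {1:y}
piece 6:a rests on {4:a}
piece 7:a rests on {6:a}
piece 8:a rests on {7:a}
piece 9:y rests on {5:y}
minimal pieces: {0:a, 1:y}
ways to finish when only these pieces remain (= sum over removing one remaining piece with nothing left below it):
  1 left: {8}→1  {9}→1
  2 left: {5,9}→1  {7,8}→1  {8,9}→2
  3 left: {1,5,9}→1  {5,8,9}→3  {6,7,8}→1  {7,8,9}→3
  4 left: {1,5,8,9}→4  {4,6,7,8}→1  {5,7,8,9}→6  {6,7,8,9}→4
  5 left: {1,5,7,8,9}→10  {3,4,6,7,8}→1  {4,6,7,8,9}→5  {5,6,7,8,9}→10
  6 left: {1,5,6,7,8,9}→20  {2,3,4,6,7,8}→1  {3,4,6,7,8,9}→6  {4,5,6,7,8,9}→15
  7 left: {0,2,3,4,6,7,8}→1  {1,4,5,6,7,8,9}→35  {2,3,4,6,7,8,9}→7  {3,4,5,6,7,8,9}→21
  8 left: {0,2,3,4,6,7,8,9}→8  {1,3,4,5,6,7,8,9}→56  {2,3,4,5,6,7,8,9}→28
  placing 0:a first → 84 extensions
  placing 1:y first → 36 extensions
total linear extensions = 120

120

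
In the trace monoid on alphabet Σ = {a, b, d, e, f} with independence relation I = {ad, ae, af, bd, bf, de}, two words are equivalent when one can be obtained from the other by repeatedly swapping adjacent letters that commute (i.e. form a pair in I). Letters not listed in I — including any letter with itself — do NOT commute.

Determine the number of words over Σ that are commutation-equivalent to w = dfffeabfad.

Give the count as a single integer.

40

piece 0:d — minimal
piece 1:f rests on {0:d}
piece 2:f rests on {1:f}
piece 3:f rests on {2:f}
piece 4:e rests on {3:f}
piece 5:a — minimal
piece 6:b rests on {4:e, 5:a}
piece 7:f rests on {4:e}
piece 8:a rests on {6:b}
piece 9:d rests on {7:f}
minimal pieces: {0:d, 5:a}
ways to finish when only these pieces remain (= sum over removing one remaining piece with nothing left below it):
  1 left: {8}→1  {9}→1
  2 left: {6,8}→1  {7,9}→1  {8,9}→2
  3 left: {5,6,8}→1  {6,8,9}→3  {7,8,9}→3
  4 left: {5,6,8,9}→4  {6,7,8,9}→6
  5 left: {4,6,7,8,9}→6  {5,6,7,8,9}→10
  6 left: {3,4,6,7,8,9}→6  {4,5,6,7,8,9}→16
  7 left: {2,3,4,6,7,8,9}→6  {3,4,5,6,7,8,9}→22
  8 left: {1,2,3,4,6,7,8,9}→6  {2,3,4,5,6,7,8,9}→28
  placing 0:d first → 34 extensions
  placing 5:a first → 6 extensions
total linear extensions = 40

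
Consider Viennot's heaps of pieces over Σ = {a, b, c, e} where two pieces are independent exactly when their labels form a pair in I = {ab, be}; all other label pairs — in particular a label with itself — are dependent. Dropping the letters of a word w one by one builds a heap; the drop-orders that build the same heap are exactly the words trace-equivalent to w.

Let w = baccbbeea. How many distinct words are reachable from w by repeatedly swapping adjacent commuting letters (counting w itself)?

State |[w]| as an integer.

drop 0:b onto floor
drop 1:a onto floor
drop 2:c onto {0:b, 1:a}
drop 3:c onto {2:c}
drop 4:b onto {3:c}
drop 5:b onto {4:b}
drop 6:e onto {3:c}
drop 7:e onto {6:e}
drop 8:a onto {7:e}
ground layer = {0:b, 1:a}
drop-orders for the pieces not yet dropped (sum over which currently-grounded one goes next):
  1 to go: {5} 1  {8} 1
  2 to go: {4,5} 1  {5,8} 2  {7,8} 1
  3 to go: {4,5,8} 3  {5,7,8} 3  {6,7,8} 1
  4 to go: {4,5,7,8} 6  {5,6,7,8} 4
  5 to go: {4,5,6,7,8} 10
  6 to go: {3,4,5,6,7,8} 10
  7 to go: {2,3,4,5,6,7,8} 10
  if 0:b drops first: 10 orders
  if 1:a drops first: 10 orders
heap linearizations: 20

20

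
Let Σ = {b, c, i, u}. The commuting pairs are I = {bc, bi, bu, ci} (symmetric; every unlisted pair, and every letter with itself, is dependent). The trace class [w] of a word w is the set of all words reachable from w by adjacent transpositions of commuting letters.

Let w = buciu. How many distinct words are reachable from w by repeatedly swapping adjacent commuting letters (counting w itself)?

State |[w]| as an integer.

#0=b has no predecessor
#1=u has no predecessor
#2=c depends on [1:u]
#3=i depends on [1:u]
#4=u depends on [2:c, 3:i]
sources: [0:b, 1:u]
N(rest) = Σ N(rest − s) over sources s of rest; N(one piece) = 1:
  size 1 → [0]=1  [4]=1
  size 2 → [0,4]=2  [2,4]=1  [3,4]=1
  size 3 → [0,2,4]=3  [0,3,4]=3  [2,3,4]=2
  first=0(b) contributes 2
  first=1(u) contributes 8
|[w]| = 10

10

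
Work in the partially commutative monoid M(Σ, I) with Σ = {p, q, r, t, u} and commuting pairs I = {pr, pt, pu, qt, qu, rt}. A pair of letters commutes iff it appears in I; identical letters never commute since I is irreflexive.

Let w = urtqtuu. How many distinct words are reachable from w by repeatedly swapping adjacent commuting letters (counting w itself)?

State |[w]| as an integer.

#0=u has no predecessor
#1=r depends on [0:u]
#2=t depends on [0:u]
#3=q depends on [1:r]
#4=t depends on [2:t]
#5=u depends on [1:r, 4:t]
#6=u depends on [5:u]
sources: [0:u]
N(rest) = Σ N(rest − s) over sources s of rest; N(one piece) = 1:
  size 1 → [3]=1  [6]=1
  size 2 → [3,6]=2  [5,6]=1
  size 3 → [3,5,6]=3  [4,5,6]=1
  size 4 → [1,3,5,6]=3  [2,4,5,6]=1  [3,4,5,6]=4
  size 5 → [1,3,4,5,6]=7  [2,3,4,5,6]=5
  first=0(u) contributes 12

12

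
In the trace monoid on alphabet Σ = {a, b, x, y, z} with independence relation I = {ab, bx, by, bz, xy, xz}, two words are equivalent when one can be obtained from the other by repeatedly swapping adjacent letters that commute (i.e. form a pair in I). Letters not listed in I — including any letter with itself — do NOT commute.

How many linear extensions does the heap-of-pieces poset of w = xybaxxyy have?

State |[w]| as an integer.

#0=x has no predecessor
#1=y has no predecessor
#2=b has no predecessor
#3=a depends on [0:x, 1:y]
#4=x depends on [3:a]
#5=x depends on [4:x]
#6=y depends on [3:a]
#7=y depends on [6:y]
sources: [0:x, 1:y, 2:b]
N(rest) = Σ N(rest − s) over sources s of rest; N(one piece) = 1:
  size 1 → [2]=1  [5]=1  [7]=1
  size 2 → [2,5]=2  [2,7]=2  [4,5]=1  [5,7]=2  [6,7]=1
  size 3 → [2,4,5]=3  [2,5,7]=6  [2,6,7]=3  [4,5,7]=3  [5,6,7]=3
  size 4 → [2,4,5,7]=12  [2,5,6,7]=12  [4,5,6,7]=6
  size 5 → [2,4,5,6,7]=30  [3,4,5,6,7]=6
  size 6 → [0,3,4,5,6,7]=6  [1,3,4,5,6,7]=6  [2,3,4,5,6,7]=36
  first=0(x) contributes 42
  first=1(y) contributes 42
  first=2(b) contributes 12
|[w]| = 96

96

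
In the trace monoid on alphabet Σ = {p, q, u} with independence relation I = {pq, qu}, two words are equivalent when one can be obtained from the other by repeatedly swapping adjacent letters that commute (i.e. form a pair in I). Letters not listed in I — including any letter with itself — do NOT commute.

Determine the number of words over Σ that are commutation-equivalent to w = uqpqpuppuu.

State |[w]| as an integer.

0(u) covers ∅
1(q) covers ∅
2(p) covers 0:u
3(q) covers 1:q
4(p) covers 2:p
5(u) covers 4:p
6(p) covers 5:u
7(p) covers 6:p
8(u) covers 7:p
9(u) covers 8:u
floor of heap: 0:u, 1:q
completions by unplaced set U, small U first (add the entries for U minus each lowest piece of U):
  |U|=1: {3}:1  {9}:1
  |U|=2: {1,3}:1  {3,9}:2  {8,9}:1
  |U|=3: {1,3,9}:3  {3,8,9}:3  {7,8,9}:1
  |U|=4: {1,3,8,9}:6  {3,7,8,9}:4  {6,7,8,9}:1
  |U|=5: {1,3,7,8,9}:10  {3,6,7,8,9}:5  {5,6,7,8,9}:1
  |U|=6: {1,3,6,7,8,9}:15  {3,5,6,7,8,9}:6  {4,5,6,7,8,9}:1
  |U|=7: {1,3,5,6,7,8,9}:21  {2,4,5,6,7,8,9}:1  {3,4,5,6,7,8,9}:7
  |U|=8: {0,2,4,5,6,7,8,9}:1  {1,3,4,5,6,7,8,9}:28  {2,3,4,5,6,7,8,9}:8
  start at 0(u): 36
  start at 1(q): 9
sum over floor = 45

45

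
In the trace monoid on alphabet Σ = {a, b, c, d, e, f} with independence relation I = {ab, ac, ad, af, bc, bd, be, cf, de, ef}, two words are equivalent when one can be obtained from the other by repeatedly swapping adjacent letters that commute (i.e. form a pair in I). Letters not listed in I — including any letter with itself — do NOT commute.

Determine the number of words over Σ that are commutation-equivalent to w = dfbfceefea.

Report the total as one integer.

drop 0:d onto floor
drop 1:f onto {0:d}
drop 2:b onto {1:f}
drop 3:f onto {2:b}
drop 4:c onto {0:d}
drop 5:e onto {4:c}
drop 6:e onto {5:e}
drop 7:f onto {3:f}
drop 8:e onto {6:e}
drop 9:a onto {8:e}
ground layer = {0:d}
drop-orders for the pieces not yet dropped (sum over which currently-grounded one goes next):
  1 to go: {7} 1  {9} 1
  2 to go: {3,7} 1  {7,9} 2  {8,9} 1
  3 to go: {2,3,7} 1  {3,7,9} 3  {6,8,9} 1  {7,8,9} 3
  4 to go: {1,2,3,7} 1  {2,3,7,9} 4  {3,7,8,9} 6  {5,6,8,9} 1  {6,7,8,9} 4
  5 to go: {1,2,3,7,9} 5  {2,3,7,8,9} 10  {3,6,7,8,9} 10  {4,5,6,8,9} 1  {5,6,7,8,9} 5
  6 to go: {1,2,3,7,8,9} 15  {2,3,6,7,8,9} 20  {3,5,6,7,8,9} 15  {4,5,6,7,8,9} 6
  7 to go: {1,2,3,6,7,8,9} 35  {2,3,5,6,7,8,9} 35  {3,4,5,6,7,8,9} 21
  8 to go: {1,2,3,5,6,7,8,9} 70  {2,3,4,5,6,7,8,9} 56
  if 0:d drops first: 126 orders

126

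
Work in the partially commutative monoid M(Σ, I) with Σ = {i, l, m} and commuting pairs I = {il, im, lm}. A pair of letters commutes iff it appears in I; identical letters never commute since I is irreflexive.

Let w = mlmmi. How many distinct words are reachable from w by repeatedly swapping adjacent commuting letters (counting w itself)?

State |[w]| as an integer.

drop 0:m onto floor
drop 1:l onto floor
drop 2:m onto {0:m}
drop 3:m onto {2:m}
drop 4:i onto floor
ground layer = {0:m, 1:l, 4:i}
drop-orders for the pieces not yet dropped (sum over which currently-grounded one goes next):
  1 to go: {1} 1  {3} 1  {4} 1
  2 to go: {1,3} 2  {1,4} 2  {2,3} 1  {3,4} 2
  3 to go: {0,2,3} 1  {1,2,3} 3  {1,3,4} 6  {2,3,4} 3
  if 0:m drops first: 12 orders
  if 1:l drops first: 4 orders
  if 4:i drops first: 4 orders
heap linearizations: 20

20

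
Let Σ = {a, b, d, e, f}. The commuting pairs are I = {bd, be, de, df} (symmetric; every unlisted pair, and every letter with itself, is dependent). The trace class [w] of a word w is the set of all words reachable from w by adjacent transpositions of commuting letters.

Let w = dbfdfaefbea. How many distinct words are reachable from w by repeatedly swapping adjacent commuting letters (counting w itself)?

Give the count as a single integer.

20

#0=d has no predecessor
#1=b has no predecessor
#2=f depends on [1:b]
#3=d depends on [0:d]
#4=f depends on [2:f]
#5=a depends on [3:d, 4:f]
#6=e depends on [5:a]
#7=f depends on [6:e]
#8=b depends on [7:f]
#9=e depends on [7:f]
#10=a depends on [8:b, 9:e]
sources: [0:d, 1:b]
N(rest) = Σ N(rest − s) over sources s of rest; N(one piece) = 1:
  size 1 → [10]=1
  size 2 → [8,10]=1  [9,10]=1
  size 3 → [8,9,10]=2
  size 4 → [7,8,9,10]=2
  size 5 → [6,7,8,9,10]=2
  size 6 → [5,6,7,8,9,10]=2
  size 7 → [3,5,6,7,8,9,10]=2  [4,5,6,7,8,9,10]=2
  size 8 → [0,3,5,6,7,8,9,10]=2  [2,4,5,6,7,8,9,10]=2  [3,4,5,6,7,8,9,10]=4
  size 9 → [0,3,4,5,6,7,8,9,10]=6  [1,2,4,5,6,7,8,9,10]=2  [2,3,4,5,6,7,8,9,10]=6
  first=0(d) contributes 8
  first=1(b) contributes 12
|[w]| = 20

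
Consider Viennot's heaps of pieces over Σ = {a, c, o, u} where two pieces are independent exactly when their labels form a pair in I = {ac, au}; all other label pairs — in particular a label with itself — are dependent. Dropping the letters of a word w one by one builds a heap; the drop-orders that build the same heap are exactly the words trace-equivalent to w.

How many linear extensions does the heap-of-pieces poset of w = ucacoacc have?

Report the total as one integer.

12

#0=u has no predecessor
#1=c depends on [0:u]
#2=a has no predecessor
#3=c depends on [1:c]
#4=o depends on [2:a, 3:c]
#5=a depends on [4:o]
#6=c depends on [4:o]
#7=c depends on [6:c]
sources: [0:u, 2:a]
N(rest) = Σ N(rest − s) over sources s of rest; N(one piece) = 1:
  size 1 → [5]=1  [7]=1
  size 2 → [5,7]=2  [6,7]=1
  size 3 → [5,6,7]=3
  size 4 → [4,5,6,7]=3
  size 5 → [2,4,5,6,7]=3  [3,4,5,6,7]=3
  size 6 → [1,3,4,5,6,7]=3  [2,3,4,5,6,7]=6
  first=0(u) contributes 9
  first=2(a) contributes 3
|[w]| = 12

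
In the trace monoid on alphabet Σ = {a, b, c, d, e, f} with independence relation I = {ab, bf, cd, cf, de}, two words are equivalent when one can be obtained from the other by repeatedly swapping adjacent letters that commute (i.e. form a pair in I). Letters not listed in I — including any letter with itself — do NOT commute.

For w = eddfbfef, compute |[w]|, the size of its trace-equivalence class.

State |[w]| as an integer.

9

0(e) covers ∅
1(d) covers ∅
2(d) covers 1:d
3(f) covers 0:e, 2:d
4(b) covers 0:e, 2:d
5(f) covers 3:f
6(e) covers 4:b, 5:f
7(f) covers 6:e
floor of heap: 0:e, 1:d
completions by unplaced set U, small U first (add the entries for U minus each lowest piece of U):
  |U|=1: {7}:1
  |U|=2: {6,7}:1
  |U|=3: {4,6,7}:1  {5,6,7}:1
  |U|=4: {3,5,6,7}:1  {4,5,6,7}:2
  |U|=5: {3,4,5,6,7}:3
  |U|=6: {0,3,4,5,6,7}:3  {2,3,4,5,6,7}:3
  start at 0(e): 3
  start at 1(d): 6
sum over floor = 9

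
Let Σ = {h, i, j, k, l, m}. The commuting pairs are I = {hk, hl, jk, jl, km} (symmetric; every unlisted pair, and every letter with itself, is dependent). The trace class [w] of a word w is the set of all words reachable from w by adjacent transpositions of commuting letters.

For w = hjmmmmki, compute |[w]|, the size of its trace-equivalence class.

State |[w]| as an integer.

7

piece 0:h — minimal
piece 1:j rests on {0:h}
piece 2:m rests on {1:j}
piece 3:m rests on {2:m}
piece 4:m rests on {3:m}
piece 5:m rests on {4:m}
piece 6:k — minimal
piece 7:i rests on {5:m, 6:k}
minimal pieces: {0:h, 6:k}
ways to finish when only these pieces remain (= sum over removing one remaining piece with nothing left below it):
  1 left: {7}→1
  2 left: {5,7}→1  {6,7}→1
  3 left: {4,5,7}→1  {5,6,7}→2
  4 left: {3,4,5,7}→1  {4,5,6,7}→3
  5 left: {2,3,4,5,7}→1  {3,4,5,6,7}→4
  6 left: {1,2,3,4,5,7}→1  {2,3,4,5,6,7}→5
  placing 0:h first → 6 extensions
  placing 6:k first → 1 extensions
total linear extensions = 7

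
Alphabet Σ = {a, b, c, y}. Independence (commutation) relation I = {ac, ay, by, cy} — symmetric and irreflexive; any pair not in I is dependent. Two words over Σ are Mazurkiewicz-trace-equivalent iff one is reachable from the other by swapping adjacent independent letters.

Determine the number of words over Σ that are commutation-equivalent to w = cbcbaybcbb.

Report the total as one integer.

10

#0=c has no predecessor
#1=b depends on [0:c]
#2=c depends on [1:b]
#3=b depends on [2:c]
#4=a depends on [3:b]
#5=y has no predecessor
#6=b depends on [4:a]
#7=c depends on [6:b]
#8=b depends on [7:c]
#9=b depends on [8:b]
sources: [0:c, 5:y]
N(rest) = Σ N(rest − s) over sources s of rest; N(one piece) = 1:
  size 1 → [5]=1  [9]=1
  size 2 → [5,9]=2  [8,9]=1
  size 3 → [5,8,9]=3  [7,8,9]=1
  size 4 → [5,7,8,9]=4  [6,7,8,9]=1
  size 5 → [4,6,7,8,9]=1  [5,6,7,8,9]=5
  size 6 → [3,4,6,7,8,9]=1  [4,5,6,7,8,9]=6
  size 7 → [2,3,4,6,7,8,9]=1  [3,4,5,6,7,8,9]=7
  size 8 → [1,2,3,4,6,7,8,9]=1  [2,3,4,5,6,7,8,9]=8
  first=0(c) contributes 9
  first=5(y) contributes 1
|[w]| = 10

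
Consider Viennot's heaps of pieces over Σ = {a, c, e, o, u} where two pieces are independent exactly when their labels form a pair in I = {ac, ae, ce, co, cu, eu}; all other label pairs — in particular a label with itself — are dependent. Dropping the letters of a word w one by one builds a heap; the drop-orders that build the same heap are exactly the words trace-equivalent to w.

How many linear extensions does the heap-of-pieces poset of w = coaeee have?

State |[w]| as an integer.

24

drop 0:c onto floor
drop 1:o onto floor
drop 2:a onto {1:o}
drop 3:e onto {1:o}
drop 4:e onto {3:e}
drop 5:e onto {4:e}
ground layer = {0:c, 1:o}
drop-orders for the pieces not yet dropped (sum over which currently-grounded one goes next):
  1 to go: {0} 1  {2} 1  {5} 1
  2 to go: {0,2} 2  {0,5} 2  {2,5} 2  {4,5} 1
  3 to go: {0,2,5} 6  {0,4,5} 3  {2,4,5} 3  {3,4,5} 1
  4 to go: {0,2,4,5} 12  {0,3,4,5} 4  {2,3,4,5} 4
  if 0:c drops first: 4 orders
  if 1:o drops first: 20 orders
heap linearizations: 24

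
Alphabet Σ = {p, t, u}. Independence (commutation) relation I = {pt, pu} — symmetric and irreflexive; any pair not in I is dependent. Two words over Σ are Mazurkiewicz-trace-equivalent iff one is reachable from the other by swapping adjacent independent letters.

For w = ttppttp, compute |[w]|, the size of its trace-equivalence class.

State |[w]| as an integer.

35

piece 0:t — minimal
piece 1:t rests on {0:t}
piece 2:p — minimal
piece 3:p rests on {2:p}
piece 4:t rests on {1:t}
piece 5:t rests on {4:t}
piece 6:p rests on {3:p}
minimal pieces: {0:t, 2:p}
ways to finish when only these pieces remain (= sum over removing one remaining piece with nothing left below it):
  1 left: {5}→1  {6}→1
  2 left: {3,6}→1  {4,5}→1  {5,6}→2
  3 left: {1,4,5}→1  {2,3,6}→1  {3,5,6}→3  {4,5,6}→3
  4 left: {0,1,4,5}→1  {1,4,5,6}→4  {2,3,5,6}→4  {3,4,5,6}→6
  5 left: {0,1,4,5,6}→5  {1,3,4,5,6}→10  {2,3,4,5,6}→10
  placing 0:t first → 20 extensions
  placing 2:p first → 15 extensions
total linear extensions = 35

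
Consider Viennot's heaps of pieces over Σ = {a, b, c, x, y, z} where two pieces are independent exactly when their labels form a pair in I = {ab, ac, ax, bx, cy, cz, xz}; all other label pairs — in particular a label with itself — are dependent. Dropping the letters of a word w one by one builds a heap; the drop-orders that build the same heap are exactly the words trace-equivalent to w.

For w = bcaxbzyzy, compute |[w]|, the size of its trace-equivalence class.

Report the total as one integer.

14

drop 0:b onto floor
drop 1:c onto {0:b}
drop 2:a onto floor
drop 3:x onto {1:c}
drop 4:b onto {1:c}
drop 5:z onto {2:a, 4:b}
drop 6:y onto {3:x, 5:z}
drop 7:z onto {6:y}
drop 8:y onto {7:z}
ground layer = {0:b, 2:a}
drop-orders for the pieces not yet dropped (sum over which currently-grounded one goes next):
  1 to go: {8} 1
  2 to go: {7,8} 1
  3 to go: {6,7,8} 1
  4 to go: {3,6,7,8} 1  {5,6,7,8} 1
  5 to go: {2,5,6,7,8} 1  {3,5,6,7,8} 2  {4,5,6,7,8} 1
  6 to go: {2,3,5,6,7,8} 3  {2,4,5,6,7,8} 2  {3,4,5,6,7,8} 3
  7 to go: {1,3,4,5,6,7,8} 3  {2,3,4,5,6,7,8} 8
  if 0:b drops first: 11 orders
  if 2:a drops first: 3 orders
heap linearizations: 14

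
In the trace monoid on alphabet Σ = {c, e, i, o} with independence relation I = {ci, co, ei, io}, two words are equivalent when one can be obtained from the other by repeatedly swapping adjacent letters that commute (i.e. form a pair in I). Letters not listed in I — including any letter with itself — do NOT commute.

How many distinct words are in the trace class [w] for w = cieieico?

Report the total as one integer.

#0=c has no predecessor
#1=i has no predecessor
#2=e depends on [0:c]
#3=i depends on [1:i]
#4=e depends on [2:e]
#5=i depends on [3:i]
#6=c depends on [4:e]
#7=o depends on [4:e]
sources: [0:c, 1:i]
N(rest) = Σ N(rest − s) over sources s of rest; N(one piece) = 1:
  size 1 → [5]=1  [6]=1  [7]=1
  size 2 → [3,5]=1  [5,6]=2  [5,7]=2  [6,7]=2
  size 3 → [1,3,5]=1  [3,5,6]=3  [3,5,7]=3  [4,6,7]=2  [5,6,7]=6
  size 4 → [1,3,5,6]=4  [1,3,5,7]=4  [2,4,6,7]=2  [3,5,6,7]=12  [4,5,6,7]=8
  size 5 → [0,2,4,6,7]=2  [1,3,5,6,7]=20  [2,4,5,6,7]=10  [3,4,5,6,7]=20
  size 6 → [0,2,4,5,6,7]=12  [1,3,4,5,6,7]=40  [2,3,4,5,6,7]=30
  first=0(c) contributes 70
  first=1(i) contributes 42
|[w]| = 112

112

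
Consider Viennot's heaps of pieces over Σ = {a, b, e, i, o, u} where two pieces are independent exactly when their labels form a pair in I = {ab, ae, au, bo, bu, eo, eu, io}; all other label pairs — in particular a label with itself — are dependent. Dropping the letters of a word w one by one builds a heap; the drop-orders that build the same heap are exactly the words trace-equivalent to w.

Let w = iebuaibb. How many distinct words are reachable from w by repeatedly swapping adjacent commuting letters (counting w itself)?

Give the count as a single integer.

0(i) covers ∅
1(e) covers 0:i
2(b) covers 1:e
3(u) covers 0:i
4(a) covers 0:i
5(i) covers 2:b, 3:u, 4:a
6(b) covers 5:i
7(b) covers 6:b
floor of heap: 0:i
completions by unplaced set U, small U first (add the entries for U minus each lowest piece of U):
  |U|=1: {7}:1
  |U|=2: {6,7}:1
  |U|=3: {5,6,7}:1
  |U|=4: {2,5,6,7}:1  {3,5,6,7}:1  {4,5,6,7}:1
  |U|=5: {1,2,5,6,7}:1  {2,3,5,6,7}:2  {2,4,5,6,7}:2  {3,4,5,6,7}:2
  |U|=6: {1,2,3,5,6,7}:3  {1,2,4,5,6,7}:3  {2,3,4,5,6,7}:6
  start at 0(i): 12

12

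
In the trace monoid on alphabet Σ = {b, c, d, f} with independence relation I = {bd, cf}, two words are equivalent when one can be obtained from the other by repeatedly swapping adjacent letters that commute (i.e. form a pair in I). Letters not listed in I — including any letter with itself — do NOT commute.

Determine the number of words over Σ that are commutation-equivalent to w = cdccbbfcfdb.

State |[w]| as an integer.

#0=c has no predecessor
#1=d depends on [0:c]
#2=c depends on [1:d]
#3=c depends on [2:c]
#4=b depends on [3:c]
#5=b depends on [4:b]
#6=f depends on [5:b]
#7=c depends on [5:b]
#8=f depends on [6:f]
#9=d depends on [7:c, 8:f]
#10=b depends on [7:c, 8:f]
sources: [0:c]
N(rest) = Σ N(rest − s) over sources s of rest; N(one piece) = 1:
  size 1 → [9]=1  [10]=1
  size 2 → [9,10]=2
  size 3 → [7,9,10]=2  [8,9,10]=2
  size 4 → [6,8,9,10]=2  [7,8,9,10]=4
  size 5 → [6,7,8,9,10]=6
  size 6 → [5,6,7,8,9,10]=6
  size 7 → [4,5,6,7,8,9,10]=6
  size 8 → [3,4,5,6,7,8,9,10]=6
  size 9 → [2,3,4,5,6,7,8,9,10]=6
  first=0(c) contributes 6

6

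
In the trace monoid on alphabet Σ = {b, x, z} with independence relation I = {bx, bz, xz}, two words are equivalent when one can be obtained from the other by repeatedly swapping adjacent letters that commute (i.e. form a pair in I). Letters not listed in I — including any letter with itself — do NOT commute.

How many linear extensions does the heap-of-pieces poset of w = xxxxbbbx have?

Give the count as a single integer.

#0=x has no predecessor
#1=x depends on [0:x]
#2=x depends on [1:x]
#3=x depends on [2:x]
#4=b has no predecessor
#5=b depends on [4:b]
#6=b depends on [5:b]
#7=x depends on [3:x]
sources: [0:x, 4:b]
N(rest) = Σ N(rest − s) over sources s of rest; N(one piece) = 1:
  size 1 → [6]=1  [7]=1
  size 2 → [3,7]=1  [5,6]=1  [6,7]=2
  size 3 → [2,3,7]=1  [3,6,7]=3  [4,5,6]=1  [5,6,7]=3
  size 4 → [1,2,3,7]=1  [2,3,6,7]=4  [3,5,6,7]=6  [4,5,6,7]=4
  size 5 → [0,1,2,3,7]=1  [1,2,3,6,7]=5  [2,3,5,6,7]=10  [3,4,5,6,7]=10
  size 6 → [0,1,2,3,6,7]=6  [1,2,3,5,6,7]=15  [2,3,4,5,6,7]=20
  first=0(x) contributes 35
  first=4(b) contributes 21
|[w]| = 56

56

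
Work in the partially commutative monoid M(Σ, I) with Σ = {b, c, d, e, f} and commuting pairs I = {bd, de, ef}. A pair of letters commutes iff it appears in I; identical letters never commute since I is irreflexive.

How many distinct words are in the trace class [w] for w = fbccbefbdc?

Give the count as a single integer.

drop 0:f onto floor
drop 1:b onto {0:f}
drop 2:c onto {1:b}
drop 3:c onto {2:c}
drop 4:b onto {3:c}
drop 5:e onto {4:b}
drop 6:f onto {4:b}
drop 7:b onto {5:e, 6:f}
drop 8:d onto {6:f}
drop 9:c onto {7:b, 8:d}
ground layer = {0:f}
drop-orders for the pieces not yet dropped (sum over which currently-grounded one goes next):
  1 to go: {9} 1
  2 to go: {7,9} 1  {8,9} 1
  3 to go: {5,7,9} 1  {7,8,9} 2
  4 to go: {5,7,8,9} 3  {6,7,8,9} 2
  5 to go: {5,6,7,8,9} 5
  6 to go: {4,5,6,7,8,9} 5
  7 to go: {3,4,5,6,7,8,9} 5
  8 to go: {2,3,4,5,6,7,8,9} 5
  if 0:f drops first: 5 orders

5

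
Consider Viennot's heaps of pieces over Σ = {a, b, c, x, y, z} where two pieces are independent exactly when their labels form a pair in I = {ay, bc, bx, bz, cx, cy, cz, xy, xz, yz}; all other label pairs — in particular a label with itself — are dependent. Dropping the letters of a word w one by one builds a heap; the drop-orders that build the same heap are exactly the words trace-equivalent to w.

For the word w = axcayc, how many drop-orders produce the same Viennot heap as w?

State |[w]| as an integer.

12

#0=a has no predecessor
#1=x depends on [0:a]
#2=c depends on [0:a]
#3=a depends on [1:x, 2:c]
#4=y has no predecessor
#5=c depends on [3:a]
sources: [0:a, 4:y]
N(rest) = Σ N(rest − s) over sources s of rest; N(one piece) = 1:
  size 1 → [4]=1  [5]=1
  size 2 → [3,5]=1  [4,5]=2
  size 3 → [1,3,5]=1  [2,3,5]=1  [3,4,5]=3
  size 4 → [1,2,3,5]=2  [1,3,4,5]=4  [2,3,4,5]=4
  first=0(a) contributes 10
  first=4(y) contributes 2
|[w]| = 12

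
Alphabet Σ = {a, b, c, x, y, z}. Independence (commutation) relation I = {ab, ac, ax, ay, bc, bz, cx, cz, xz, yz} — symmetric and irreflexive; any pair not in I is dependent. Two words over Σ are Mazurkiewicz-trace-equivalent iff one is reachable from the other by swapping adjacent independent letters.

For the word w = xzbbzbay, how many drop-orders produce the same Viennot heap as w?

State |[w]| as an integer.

drop 0:x onto floor
drop 1:z onto floor
drop 2:b onto {0:x}
drop 3:b onto {2:b}
drop 4:z onto {1:z}
drop 5:b onto {3:b}
drop 6:a onto {4:z}
drop 7:y onto {5:b}
ground layer = {0:x, 1:z}
drop-orders for the pieces not yet dropped (sum over which currently-grounded one goes next):
  1 to go: {6} 1  {7} 1
  2 to go: {4,6} 1  {5,7} 1  {6,7} 2
  3 to go: {1,4,6} 1  {3,5,7} 1  {4,6,7} 3  {5,6,7} 3
  4 to go: {1,4,6,7} 4  {2,3,5,7} 1  {3,5,6,7} 4  {4,5,6,7} 6
  5 to go: {0,2,3,5,7} 1  {1,4,5,6,7} 10  {2,3,5,6,7} 5  {3,4,5,6,7} 10
  6 to go: {0,2,3,5,6,7} 6  {1,3,4,5,6,7} 20  {2,3,4,5,6,7} 15
  if 0:x drops first: 35 orders
  if 1:z drops first: 21 orders
heap linearizations: 56

56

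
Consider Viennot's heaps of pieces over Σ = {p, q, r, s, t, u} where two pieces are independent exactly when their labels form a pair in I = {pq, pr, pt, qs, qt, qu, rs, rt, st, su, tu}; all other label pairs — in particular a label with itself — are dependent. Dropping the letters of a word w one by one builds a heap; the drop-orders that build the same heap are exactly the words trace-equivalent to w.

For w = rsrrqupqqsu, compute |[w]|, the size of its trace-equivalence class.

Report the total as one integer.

#0=r has no predecessor
#1=s has no predecessor
#2=r depends on [0:r]
#3=r depends on [2:r]
#4=q depends on [3:r]
#5=u depends on [3:r]
#6=p depends on [1:s, 5:u]
#7=q depends on [4:q]
#8=q depends on [7:q]
#9=s depends on [6:p]
#10=u depends on [6:p]
sources: [0:r, 1:s]
N(rest) = Σ N(rest − s) over sources s of rest; N(one piece) = 1:
  size 1 → [8]=1  [9]=1  [10]=1
  size 2 → [7,8]=1  [8,9]=2  [8,10]=2  [9,10]=2
  size 3 → [4,7,8]=1  [6,9,10]=2  [7,8,9]=3  [7,8,10]=3  [8,9,10]=6
  size 4 → [1,6,9,10]=2  [4,7,8,9]=4  [4,7,8,10]=4  [5,6,9,10]=2  [6,8,9,10]=8  [7,8,9,10]=12
  size 5 → [1,5,6,9,10]=4  [1,6,8,9,10]=10  [4,7,8,9,10]=20  [5,6,8,9,10]=10  [6,7,8,9,10]=20
  size 6 → [1,5,6,8,9,10]=24  [1,6,7,8,9,10]=30  [4,6,7,8,9,10]=40  [5,6,7,8,9,10]=30
  size 7 → [1,4,6,7,8,9,10]=70  [1,5,6,7,8,9,10]=84  [4,5,6,7,8,9,10]=70
  size 8 → [1,4,5,6,7,8,9,10]=224  [3,4,5,6,7,8,9,10]=70
  size 9 → [1,3,4,5,6,7,8,9,10]=294  [2,3,4,5,6,7,8,9,10]=70
  first=0(r) contributes 364
  first=1(s) contributes 70
|[w]| = 434

434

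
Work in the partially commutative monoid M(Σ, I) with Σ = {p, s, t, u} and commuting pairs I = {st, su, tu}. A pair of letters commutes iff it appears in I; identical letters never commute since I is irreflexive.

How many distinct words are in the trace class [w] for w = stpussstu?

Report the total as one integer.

120

drop 0:s onto floor
drop 1:t onto floor
drop 2:p onto {0:s, 1:t}
drop 3:u onto {2:p}
drop 4:s onto {2:p}
drop 5:s onto {4:s}
drop 6:s onto {5:s}
drop 7:t onto {2:p}
drop 8:u onto {3:u}
ground layer = {0:s, 1:t}
drop-orders for the pieces not yet dropped (sum over which currently-grounded one goes next):
  1 to go: {6} 1  {7} 1  {8} 1
  2 to go: {3,8} 1  {5,6} 1  {6,7} 2  {6,8} 2  {7,8} 2
  3 to go: {3,6,8} 3  {3,7,8} 3  {4,5,6} 1  {5,6,7} 3  {5,6,8} 3  {6,7,8} 6
  4 to go: {3,5,6,8} 6  {3,6,7,8} 12  {4,5,6,7} 4  {4,5,6,8} 4  {5,6,7,8} 12
  5 to go: {3,4,5,6,8} 10  {3,5,6,7,8} 30  {4,5,6,7,8} 20
  6 to go: {3,4,5,6,7,8} 60
  7 to go: {2,3,4,5,6,7,8} 60
  if 0:s drops first: 60 orders
  if 1:t drops first: 60 orders
heap linearizations: 120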